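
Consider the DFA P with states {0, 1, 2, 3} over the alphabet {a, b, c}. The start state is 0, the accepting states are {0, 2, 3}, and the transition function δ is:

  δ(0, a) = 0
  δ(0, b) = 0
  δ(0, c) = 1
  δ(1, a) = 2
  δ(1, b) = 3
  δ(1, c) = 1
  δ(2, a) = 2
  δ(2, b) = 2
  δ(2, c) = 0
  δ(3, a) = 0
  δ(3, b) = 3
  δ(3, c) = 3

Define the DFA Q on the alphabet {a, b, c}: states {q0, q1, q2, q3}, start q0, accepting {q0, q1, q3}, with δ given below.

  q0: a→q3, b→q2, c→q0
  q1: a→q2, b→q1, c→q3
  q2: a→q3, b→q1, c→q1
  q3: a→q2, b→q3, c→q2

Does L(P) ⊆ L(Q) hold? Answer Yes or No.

No

The string b is in L(P) but not in L(Q).
So L(P) ⊄ L(Q).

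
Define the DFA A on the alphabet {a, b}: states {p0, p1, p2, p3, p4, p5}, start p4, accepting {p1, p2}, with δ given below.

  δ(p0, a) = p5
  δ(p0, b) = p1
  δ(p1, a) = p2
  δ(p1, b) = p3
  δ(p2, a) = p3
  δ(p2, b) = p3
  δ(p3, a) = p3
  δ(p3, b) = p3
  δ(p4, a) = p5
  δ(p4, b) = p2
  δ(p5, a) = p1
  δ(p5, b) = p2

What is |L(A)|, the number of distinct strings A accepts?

4

The useful subgraph on states {p1, p2, p4, p5} is acyclic, so L(A) is finite; the longest accepting path visits 4 useful states, giving maximum string length 3.
Counting accepting paths from p4 by length: 1 of length 1, 2 of length 2, 1 of length 3. Total 4.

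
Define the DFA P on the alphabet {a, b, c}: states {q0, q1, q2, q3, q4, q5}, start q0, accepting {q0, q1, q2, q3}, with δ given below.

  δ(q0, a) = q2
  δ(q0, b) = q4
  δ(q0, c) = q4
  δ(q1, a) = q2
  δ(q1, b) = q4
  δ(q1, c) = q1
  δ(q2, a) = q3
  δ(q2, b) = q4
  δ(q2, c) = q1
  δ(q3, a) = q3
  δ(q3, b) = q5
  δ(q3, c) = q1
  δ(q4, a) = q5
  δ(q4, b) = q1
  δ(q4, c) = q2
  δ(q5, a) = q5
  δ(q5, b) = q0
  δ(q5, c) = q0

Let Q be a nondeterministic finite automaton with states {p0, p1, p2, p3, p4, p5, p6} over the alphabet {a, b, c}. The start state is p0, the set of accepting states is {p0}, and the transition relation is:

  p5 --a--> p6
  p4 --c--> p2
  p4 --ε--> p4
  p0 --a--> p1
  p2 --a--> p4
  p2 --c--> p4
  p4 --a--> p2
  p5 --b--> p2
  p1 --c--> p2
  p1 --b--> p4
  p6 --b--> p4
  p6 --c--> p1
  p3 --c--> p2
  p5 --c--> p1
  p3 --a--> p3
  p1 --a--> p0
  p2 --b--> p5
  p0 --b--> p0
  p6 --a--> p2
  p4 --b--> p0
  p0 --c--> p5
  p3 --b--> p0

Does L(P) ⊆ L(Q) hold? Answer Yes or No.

The string a is in L(P) but not in L(Q).
So L(P) ⊄ L(Q).

No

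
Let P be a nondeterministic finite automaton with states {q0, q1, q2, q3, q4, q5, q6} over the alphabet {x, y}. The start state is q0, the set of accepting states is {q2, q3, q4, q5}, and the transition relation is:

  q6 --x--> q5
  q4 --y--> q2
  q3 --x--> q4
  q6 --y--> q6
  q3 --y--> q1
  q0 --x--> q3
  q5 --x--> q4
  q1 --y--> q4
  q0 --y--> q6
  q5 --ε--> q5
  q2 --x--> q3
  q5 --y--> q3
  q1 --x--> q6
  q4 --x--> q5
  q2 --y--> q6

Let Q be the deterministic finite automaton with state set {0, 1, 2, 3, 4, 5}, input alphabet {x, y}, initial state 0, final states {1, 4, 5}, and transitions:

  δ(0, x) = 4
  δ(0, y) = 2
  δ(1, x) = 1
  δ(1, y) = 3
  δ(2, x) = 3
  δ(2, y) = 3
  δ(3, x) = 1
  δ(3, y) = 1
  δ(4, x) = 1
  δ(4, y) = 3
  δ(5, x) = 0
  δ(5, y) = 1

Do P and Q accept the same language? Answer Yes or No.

No

The string yx is accepted by P but rejected by Q.
So L(P) ≠ L(Q).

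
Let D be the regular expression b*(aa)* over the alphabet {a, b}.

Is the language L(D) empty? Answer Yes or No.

No

The empty string ε matches the expression, so it belongs to L(D).
Since L(D) contains at least one string, it is not empty.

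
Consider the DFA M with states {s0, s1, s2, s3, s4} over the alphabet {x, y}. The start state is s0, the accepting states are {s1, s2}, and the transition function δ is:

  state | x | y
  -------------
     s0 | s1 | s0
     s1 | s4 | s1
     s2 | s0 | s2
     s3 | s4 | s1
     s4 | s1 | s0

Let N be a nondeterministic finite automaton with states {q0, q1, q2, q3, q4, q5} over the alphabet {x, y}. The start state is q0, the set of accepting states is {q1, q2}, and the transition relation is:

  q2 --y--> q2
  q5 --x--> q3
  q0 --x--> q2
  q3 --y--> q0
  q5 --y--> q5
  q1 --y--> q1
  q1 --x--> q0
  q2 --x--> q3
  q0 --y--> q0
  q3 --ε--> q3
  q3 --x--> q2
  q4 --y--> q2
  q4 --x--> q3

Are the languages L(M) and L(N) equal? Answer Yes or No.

Yes

Exploring the product automaton M × N from the start pair (s0, q0), following both machines on each input symbol, reaches 3 state pairs: (s0, q0), (s1, q2), (s4, q3).
M accepts in {s1, s2} and N accepts in {q1, q2}. In every reachable pair the two components are either both accepting — (s1, q2) — or both non-accepting, so no string is accepted by exactly one of the machines: L(M) \ L(N) and L(N) \ L(M) are both empty.
Hence every string is accepted by M iff it is accepted by N, and the two languages coincide.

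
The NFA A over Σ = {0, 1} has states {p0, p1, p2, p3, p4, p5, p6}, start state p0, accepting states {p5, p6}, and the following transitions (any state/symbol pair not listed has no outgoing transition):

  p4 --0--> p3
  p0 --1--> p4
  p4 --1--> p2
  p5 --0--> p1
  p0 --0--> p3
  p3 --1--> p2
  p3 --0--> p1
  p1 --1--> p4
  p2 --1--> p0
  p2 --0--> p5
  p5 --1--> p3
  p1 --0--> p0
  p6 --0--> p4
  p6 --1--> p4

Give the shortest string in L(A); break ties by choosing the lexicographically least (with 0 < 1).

010

A breadth-first search from p0 reaches an accepting state first via the path p0 → p3 → p2 → p5 on input 010.
No string of length < 3 is accepted (BFS exhausts all shorter strings without reaching an accepting state), and 010 is the lexicographically least accepting string of length 3.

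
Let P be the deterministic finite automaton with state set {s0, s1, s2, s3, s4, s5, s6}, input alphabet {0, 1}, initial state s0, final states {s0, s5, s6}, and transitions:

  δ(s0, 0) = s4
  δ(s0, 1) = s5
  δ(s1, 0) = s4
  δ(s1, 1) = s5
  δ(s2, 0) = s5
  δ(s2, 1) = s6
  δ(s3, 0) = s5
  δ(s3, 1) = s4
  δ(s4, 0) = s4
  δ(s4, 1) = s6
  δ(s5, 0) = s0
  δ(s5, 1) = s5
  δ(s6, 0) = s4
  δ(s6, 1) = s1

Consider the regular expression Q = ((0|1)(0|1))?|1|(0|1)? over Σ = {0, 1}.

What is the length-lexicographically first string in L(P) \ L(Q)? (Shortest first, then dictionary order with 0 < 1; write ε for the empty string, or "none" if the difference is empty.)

001

The string 001 is accepted by P but not by Q.
No shorter string lies in the difference, and 001 is the lexicographically first length-3 string in L(P) \ L(Q).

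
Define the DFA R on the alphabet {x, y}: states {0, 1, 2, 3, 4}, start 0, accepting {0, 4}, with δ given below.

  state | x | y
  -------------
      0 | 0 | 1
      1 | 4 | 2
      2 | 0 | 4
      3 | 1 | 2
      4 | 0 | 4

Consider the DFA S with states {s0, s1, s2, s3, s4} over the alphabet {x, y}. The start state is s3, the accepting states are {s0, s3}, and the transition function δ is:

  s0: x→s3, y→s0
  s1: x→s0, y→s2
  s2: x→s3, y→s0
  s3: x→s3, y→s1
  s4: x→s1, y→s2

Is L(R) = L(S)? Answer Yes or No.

Yes

Exploring the product automaton R × S from the start pair (0, s3), following both machines on each input symbol, reaches 4 state pairs: (0, s3), (1, s1), (4, s0), (2, s2).
R accepts in {0, 4} and S accepts in {s0, s3}. In every reachable pair the two components are either both accepting — (0, s3), (4, s0) — or both non-accepting, so no string is accepted by exactly one of the machines: L(R) \ L(S) and L(S) \ L(R) are both empty.
Hence every string is accepted by R iff it is accepted by S, and the two languages coincide.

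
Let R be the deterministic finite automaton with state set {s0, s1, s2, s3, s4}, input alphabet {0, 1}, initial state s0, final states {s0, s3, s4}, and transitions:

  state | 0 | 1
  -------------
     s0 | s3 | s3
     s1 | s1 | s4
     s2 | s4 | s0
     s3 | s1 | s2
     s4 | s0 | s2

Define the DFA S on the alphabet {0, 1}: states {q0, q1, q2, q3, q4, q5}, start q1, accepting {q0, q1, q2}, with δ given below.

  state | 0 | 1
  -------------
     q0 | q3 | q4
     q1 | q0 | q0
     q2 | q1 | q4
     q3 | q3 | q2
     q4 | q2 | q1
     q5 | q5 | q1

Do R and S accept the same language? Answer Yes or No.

Exploring the product automaton R × S from the start pair (s0, q1), following both machines on each input symbol, reaches 5 state pairs: (s0, q1), (s3, q0), (s1, q3), (s2, q4), (s4, q2).
R accepts in {s0, s3, s4} and S accepts in {q0, q1, q2}. In every reachable pair the two components are either both accepting — (s0, q1), (s3, q0), (s4, q2) — or both non-accepting, so no string is accepted by exactly one of the machines: L(R) \ L(S) and L(S) \ L(R) are both empty.
Hence every string is accepted by R iff it is accepted by S, and the two languages coincide.

Yes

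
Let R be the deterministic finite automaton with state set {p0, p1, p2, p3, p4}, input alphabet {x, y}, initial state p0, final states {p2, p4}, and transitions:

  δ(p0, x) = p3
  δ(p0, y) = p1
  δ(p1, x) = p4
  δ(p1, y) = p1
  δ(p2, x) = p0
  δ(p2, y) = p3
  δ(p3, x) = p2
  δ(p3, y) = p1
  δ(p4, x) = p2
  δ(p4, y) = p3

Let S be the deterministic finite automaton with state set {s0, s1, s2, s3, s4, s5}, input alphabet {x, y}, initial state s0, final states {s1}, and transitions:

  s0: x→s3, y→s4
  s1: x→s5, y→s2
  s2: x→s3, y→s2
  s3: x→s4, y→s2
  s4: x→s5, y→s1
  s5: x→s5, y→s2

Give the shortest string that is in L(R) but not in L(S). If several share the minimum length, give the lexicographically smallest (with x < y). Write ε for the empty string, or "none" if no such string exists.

xx

The string xx is accepted by R but not by S.
No shorter string lies in the difference, and xx is the lexicographically first length-2 string in L(R) \ L(S).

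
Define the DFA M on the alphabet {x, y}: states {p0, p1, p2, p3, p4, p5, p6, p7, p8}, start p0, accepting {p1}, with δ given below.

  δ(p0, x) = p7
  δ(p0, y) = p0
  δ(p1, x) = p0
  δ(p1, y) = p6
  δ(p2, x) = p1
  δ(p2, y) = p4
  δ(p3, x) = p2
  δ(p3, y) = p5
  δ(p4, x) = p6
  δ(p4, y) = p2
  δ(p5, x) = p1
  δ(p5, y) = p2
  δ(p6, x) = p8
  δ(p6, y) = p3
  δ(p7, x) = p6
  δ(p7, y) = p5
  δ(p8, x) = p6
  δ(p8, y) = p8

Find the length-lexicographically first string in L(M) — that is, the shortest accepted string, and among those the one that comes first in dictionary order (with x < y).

A breadth-first search from p0 reaches an accepting state first via the path p0 → p7 → p5 → p1 on input xyx.
No string of length < 3 is accepted (BFS exhausts all shorter strings without reaching an accepting state), and xyx is the lexicographically least accepting string of length 3.

xyx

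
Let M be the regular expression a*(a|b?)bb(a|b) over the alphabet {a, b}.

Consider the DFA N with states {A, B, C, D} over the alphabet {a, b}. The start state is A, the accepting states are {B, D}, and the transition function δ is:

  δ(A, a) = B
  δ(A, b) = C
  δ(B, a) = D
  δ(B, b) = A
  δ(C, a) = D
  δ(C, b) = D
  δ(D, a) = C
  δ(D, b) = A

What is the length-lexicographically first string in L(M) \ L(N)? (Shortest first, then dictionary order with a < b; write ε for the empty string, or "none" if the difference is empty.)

The string bba is accepted by M but not by N.
No shorter string lies in the difference, and bba is the lexicographically first length-3 string in L(M) \ L(N).

bba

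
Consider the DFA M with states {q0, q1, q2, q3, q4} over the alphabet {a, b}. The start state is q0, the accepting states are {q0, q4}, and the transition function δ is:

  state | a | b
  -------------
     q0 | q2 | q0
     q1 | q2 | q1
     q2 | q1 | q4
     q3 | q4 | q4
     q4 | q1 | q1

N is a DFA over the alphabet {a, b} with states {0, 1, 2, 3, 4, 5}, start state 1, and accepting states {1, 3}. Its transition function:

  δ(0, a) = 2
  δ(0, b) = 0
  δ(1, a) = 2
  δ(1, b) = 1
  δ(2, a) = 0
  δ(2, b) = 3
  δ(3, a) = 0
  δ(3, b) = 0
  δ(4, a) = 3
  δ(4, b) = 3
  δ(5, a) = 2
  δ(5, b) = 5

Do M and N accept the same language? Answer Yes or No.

Yes

Exploring the product automaton M × N from the start pair (q0, 1), following both machines on each input symbol, reaches 4 state pairs: (q0, 1), (q2, 2), (q1, 0), (q4, 3).
M accepts in {q0, q4} and N accepts in {1, 3}. In every reachable pair the two components are either both accepting — (q0, 1), (q4, 3) — or both non-accepting, so no string is accepted by exactly one of the machines: L(M) \ L(N) and L(N) \ L(M) are both empty.
Hence every string is accepted by M iff it is accepted by N, and the two languages coincide.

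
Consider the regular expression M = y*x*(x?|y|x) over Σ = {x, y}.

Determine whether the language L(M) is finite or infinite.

The expression contains a Kleene star applied to a subexpression that matches at least one nonempty string, so it matches strings of unbounded length.
Hence L(M) is infinite.

infinite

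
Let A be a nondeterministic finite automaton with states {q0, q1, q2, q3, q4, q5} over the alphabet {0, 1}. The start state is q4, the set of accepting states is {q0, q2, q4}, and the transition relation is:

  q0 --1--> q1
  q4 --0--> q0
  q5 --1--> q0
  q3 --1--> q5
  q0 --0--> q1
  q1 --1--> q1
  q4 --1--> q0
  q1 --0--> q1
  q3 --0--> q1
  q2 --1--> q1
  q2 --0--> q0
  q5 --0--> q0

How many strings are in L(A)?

3

The useful subgraph on states {q0, q4} is acyclic, so L(A) is finite; the longest accepting path visits 2 useful states, giving maximum string length 1.
Counting accepting paths from q4 by length: 1 of length 0, 2 of length 1. Total 3.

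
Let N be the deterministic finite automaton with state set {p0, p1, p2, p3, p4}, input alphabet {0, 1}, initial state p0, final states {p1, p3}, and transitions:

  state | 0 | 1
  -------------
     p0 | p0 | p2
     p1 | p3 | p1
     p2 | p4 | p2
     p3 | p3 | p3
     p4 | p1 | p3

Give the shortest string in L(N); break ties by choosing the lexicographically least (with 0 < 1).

A breadth-first search from p0 reaches an accepting state first via the path p0 → p2 → p4 → p1 on input 100.
No string of length < 3 is accepted (BFS exhausts all shorter strings without reaching an accepting state), and 100 is the lexicographically least accepting string of length 3.

100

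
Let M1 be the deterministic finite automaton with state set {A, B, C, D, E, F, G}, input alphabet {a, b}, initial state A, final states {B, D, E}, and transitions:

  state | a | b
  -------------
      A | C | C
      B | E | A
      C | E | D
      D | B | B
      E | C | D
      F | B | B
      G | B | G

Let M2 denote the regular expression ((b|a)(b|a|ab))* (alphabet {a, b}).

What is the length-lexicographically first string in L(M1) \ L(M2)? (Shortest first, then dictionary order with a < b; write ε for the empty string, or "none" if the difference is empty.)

The string aba is accepted by M1 but not by M2.
No shorter string lies in the difference, and aba is the lexicographically first length-3 string in L(M1) \ L(M2).

aba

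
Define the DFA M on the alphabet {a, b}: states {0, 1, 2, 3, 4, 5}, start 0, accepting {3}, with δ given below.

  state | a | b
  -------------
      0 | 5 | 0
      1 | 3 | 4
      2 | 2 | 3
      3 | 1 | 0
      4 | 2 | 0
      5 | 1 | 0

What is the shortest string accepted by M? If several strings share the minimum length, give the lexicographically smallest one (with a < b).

A breadth-first search from 0 reaches an accepting state first via the path 0 → 5 → 1 → 3 on input aaa.
No string of length < 3 is accepted (BFS exhausts all shorter strings without reaching an accepting state), and aaa is the lexicographically least accepting string of length 3.

aaa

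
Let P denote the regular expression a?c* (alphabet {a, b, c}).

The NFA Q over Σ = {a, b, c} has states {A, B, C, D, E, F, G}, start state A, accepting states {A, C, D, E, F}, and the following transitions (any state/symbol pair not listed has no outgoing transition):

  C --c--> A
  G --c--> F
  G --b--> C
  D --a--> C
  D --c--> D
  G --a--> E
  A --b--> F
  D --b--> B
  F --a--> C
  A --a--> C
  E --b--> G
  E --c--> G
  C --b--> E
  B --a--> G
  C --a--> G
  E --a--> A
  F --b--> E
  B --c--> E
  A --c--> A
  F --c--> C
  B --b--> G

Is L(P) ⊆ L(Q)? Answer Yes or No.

Yes

Converting the expression P to a DFA (subset construction, then merging equivalent states) gives the minimal DFA with states {p0, p1, p2}, start state p0, accepting states {p0, p1} and transitions p0: a→p1, b→p2, c→p1; p1: a→p2, b→p2, c→p1; p2: a→p2, b→p2, c→p2.
Exploring the product automaton P × Q from the start pair (p0, A), following both machines on each input symbol, reaches 8 state pairs: (p0, A), (p1, C), (p2, F), (p1, A), (p2, G), (p2, E), (p2, C), (p2, A).
P accepts in {p0, p1} and Q accepts in {A, C, D, E, F}. The reachable pairs whose P-component is accepting are (p0, A), (p1, C), (p1, A); in each of them the Q-component is accepting too, so the product for L(P) \ L(Q) (P-component accepting, Q-component rejecting) has no reachable accepting pair and the difference is empty.
Hence every string in L(P) is also in L(Q).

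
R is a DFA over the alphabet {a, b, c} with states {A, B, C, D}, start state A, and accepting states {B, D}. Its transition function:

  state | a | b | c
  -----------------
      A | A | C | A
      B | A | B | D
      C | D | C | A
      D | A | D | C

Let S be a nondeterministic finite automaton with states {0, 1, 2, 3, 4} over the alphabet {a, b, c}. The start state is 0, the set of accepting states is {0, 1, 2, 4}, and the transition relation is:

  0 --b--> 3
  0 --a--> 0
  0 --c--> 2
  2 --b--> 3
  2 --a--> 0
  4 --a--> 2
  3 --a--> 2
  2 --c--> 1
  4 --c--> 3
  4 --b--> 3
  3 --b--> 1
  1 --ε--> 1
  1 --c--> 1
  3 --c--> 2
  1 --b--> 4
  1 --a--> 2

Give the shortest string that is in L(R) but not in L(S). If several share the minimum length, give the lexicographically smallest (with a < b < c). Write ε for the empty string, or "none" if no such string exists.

bab

The string bab is accepted by R but not by S.
No shorter string lies in the difference, and bab is the lexicographically first length-3 string in L(R) \ L(S).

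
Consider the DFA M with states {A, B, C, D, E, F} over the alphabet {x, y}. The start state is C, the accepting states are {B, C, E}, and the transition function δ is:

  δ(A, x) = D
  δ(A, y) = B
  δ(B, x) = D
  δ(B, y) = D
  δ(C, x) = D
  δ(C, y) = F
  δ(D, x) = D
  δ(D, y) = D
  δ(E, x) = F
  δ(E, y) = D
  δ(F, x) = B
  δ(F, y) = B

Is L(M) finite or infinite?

The useful states (reachable from C and able to reach an accepting state) are {B, C, F}.
Restricted to these states the transition graph has no cycle, so every accepting path has bounded length and L is finite.

finite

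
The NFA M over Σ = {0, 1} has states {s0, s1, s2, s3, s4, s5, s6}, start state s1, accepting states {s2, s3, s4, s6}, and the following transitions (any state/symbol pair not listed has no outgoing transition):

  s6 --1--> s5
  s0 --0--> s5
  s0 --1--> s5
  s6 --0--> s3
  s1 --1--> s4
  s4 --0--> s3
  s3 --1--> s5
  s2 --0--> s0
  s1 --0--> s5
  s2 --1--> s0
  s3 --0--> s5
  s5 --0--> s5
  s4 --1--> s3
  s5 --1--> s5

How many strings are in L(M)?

The useful subgraph on states {s1, s3, s4} is acyclic, so L(M) is finite; the longest accepting path visits 3 useful states, giving maximum string length 2.
Counting accepting paths from s1 by length: 1 of length 1, 2 of length 2. Total 3.

3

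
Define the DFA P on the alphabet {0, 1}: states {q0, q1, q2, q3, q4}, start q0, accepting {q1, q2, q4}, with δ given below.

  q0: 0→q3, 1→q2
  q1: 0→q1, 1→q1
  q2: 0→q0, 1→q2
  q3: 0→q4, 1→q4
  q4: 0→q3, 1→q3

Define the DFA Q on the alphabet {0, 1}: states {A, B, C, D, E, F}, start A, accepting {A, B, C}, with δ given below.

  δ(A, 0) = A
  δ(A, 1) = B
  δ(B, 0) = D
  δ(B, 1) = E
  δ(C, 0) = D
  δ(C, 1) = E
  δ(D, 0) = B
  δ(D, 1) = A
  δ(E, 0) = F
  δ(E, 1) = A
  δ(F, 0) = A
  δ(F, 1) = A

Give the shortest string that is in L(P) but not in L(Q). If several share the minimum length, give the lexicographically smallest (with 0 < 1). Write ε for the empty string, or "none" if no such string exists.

The string 11 is accepted by P but not by Q.
No shorter string lies in the difference, and 11 is the lexicographically first length-2 string in L(P) \ L(Q).

11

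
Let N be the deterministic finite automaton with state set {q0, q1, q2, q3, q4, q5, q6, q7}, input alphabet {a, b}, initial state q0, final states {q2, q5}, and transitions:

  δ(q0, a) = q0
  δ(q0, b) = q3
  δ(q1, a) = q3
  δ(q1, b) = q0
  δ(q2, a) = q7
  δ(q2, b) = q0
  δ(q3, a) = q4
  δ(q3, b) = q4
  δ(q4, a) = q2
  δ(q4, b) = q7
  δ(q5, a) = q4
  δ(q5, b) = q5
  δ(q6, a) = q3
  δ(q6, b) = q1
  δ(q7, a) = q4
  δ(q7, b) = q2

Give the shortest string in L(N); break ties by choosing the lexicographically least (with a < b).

A breadth-first search from q0 reaches an accepting state first via the path q0 → q3 → q4 → q2 on input baa.
No string of length < 3 is accepted (BFS exhausts all shorter strings without reaching an accepting state), and baa is the lexicographically least accepting string of length 3.

baa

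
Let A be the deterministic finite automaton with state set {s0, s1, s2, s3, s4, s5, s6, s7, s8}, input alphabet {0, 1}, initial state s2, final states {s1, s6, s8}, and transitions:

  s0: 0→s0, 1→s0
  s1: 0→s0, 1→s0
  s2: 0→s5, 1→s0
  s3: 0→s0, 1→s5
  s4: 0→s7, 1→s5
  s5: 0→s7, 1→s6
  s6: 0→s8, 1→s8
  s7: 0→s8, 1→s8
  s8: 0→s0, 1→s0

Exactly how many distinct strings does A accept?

5

The useful subgraph on states {s2, s5, s6, s7, s8} is acyclic, so L(A) is finite; the longest accepting path visits 4 useful states, giving maximum string length 3.
Counting accepting paths from s2 by length: 1 of length 2, 4 of length 3. Total 5.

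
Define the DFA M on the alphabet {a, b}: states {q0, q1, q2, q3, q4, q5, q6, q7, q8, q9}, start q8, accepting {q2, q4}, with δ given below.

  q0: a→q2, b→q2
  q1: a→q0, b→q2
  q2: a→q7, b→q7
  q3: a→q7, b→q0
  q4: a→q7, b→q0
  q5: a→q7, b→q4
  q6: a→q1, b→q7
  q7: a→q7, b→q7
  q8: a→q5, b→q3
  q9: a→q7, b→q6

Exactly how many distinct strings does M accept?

5

The useful subgraph on states {q0, q2, q3, q4, q5, q8} is acyclic, so L(M) is finite; the longest accepting path visits 5 useful states, giving maximum string length 4.
Counting accepting paths from q8 by length: 1 of length 2, 2 of length 3, 2 of length 4. Total 5.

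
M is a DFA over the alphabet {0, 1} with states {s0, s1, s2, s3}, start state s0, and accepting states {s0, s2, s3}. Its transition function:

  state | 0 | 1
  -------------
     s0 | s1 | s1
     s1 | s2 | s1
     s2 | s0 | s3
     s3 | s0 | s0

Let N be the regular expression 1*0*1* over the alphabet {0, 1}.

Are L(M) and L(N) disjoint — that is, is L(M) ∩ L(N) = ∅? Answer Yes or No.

The empty string ε is accepted by both M and N.
Hence L(M) ∩ L(N) ≠ ∅.

No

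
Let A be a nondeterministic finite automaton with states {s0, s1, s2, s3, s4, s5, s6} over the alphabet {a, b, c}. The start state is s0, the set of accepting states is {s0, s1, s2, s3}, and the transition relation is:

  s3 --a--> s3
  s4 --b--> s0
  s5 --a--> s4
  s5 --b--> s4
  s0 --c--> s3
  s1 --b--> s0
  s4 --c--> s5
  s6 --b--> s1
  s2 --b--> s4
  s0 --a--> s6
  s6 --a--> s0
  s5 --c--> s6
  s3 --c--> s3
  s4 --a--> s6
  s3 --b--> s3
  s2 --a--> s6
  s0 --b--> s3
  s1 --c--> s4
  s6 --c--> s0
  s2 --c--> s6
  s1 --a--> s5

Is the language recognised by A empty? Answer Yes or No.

The empty string ε is accepted: the run s0 ends in the accepting state s0.
Since at least one string is accepted, L(A) is not empty.

No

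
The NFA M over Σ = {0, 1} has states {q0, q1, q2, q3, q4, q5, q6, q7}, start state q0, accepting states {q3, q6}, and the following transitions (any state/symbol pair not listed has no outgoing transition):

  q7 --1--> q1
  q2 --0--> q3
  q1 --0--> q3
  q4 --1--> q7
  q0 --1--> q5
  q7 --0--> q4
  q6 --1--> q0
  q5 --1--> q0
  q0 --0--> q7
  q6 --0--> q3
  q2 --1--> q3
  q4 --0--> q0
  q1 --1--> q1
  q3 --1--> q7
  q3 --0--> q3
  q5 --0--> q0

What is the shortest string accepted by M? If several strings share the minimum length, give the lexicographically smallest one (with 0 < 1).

010

A breadth-first search from q0 reaches an accepting state first via the path q0 → q7 → q1 → q3 on input 010.
No string of length < 3 is accepted (BFS exhausts all shorter strings without reaching an accepting state), and 010 is the lexicographically least accepting string of length 3.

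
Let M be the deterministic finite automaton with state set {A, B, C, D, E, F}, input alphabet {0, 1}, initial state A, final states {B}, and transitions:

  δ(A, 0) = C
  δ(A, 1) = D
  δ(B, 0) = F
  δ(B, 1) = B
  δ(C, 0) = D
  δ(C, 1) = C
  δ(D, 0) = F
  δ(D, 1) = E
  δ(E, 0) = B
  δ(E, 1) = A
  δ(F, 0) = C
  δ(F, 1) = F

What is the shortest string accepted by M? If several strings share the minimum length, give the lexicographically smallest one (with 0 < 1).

110

A breadth-first search from A reaches an accepting state first via the path A → D → E → B on input 110.
No string of length < 3 is accepted (BFS exhausts all shorter strings without reaching an accepting state), and 110 is the lexicographically least accepting string of length 3.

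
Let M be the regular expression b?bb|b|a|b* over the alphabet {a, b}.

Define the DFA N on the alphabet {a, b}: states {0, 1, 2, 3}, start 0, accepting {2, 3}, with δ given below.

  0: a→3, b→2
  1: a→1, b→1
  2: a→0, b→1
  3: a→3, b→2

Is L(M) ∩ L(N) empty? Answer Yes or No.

The string a is accepted by both M and N.
Hence L(M) ∩ L(N) ≠ ∅.

No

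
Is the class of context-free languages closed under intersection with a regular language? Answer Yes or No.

Yes

Run a PDA for the context-free language and a DFA for the regular one in parallel (product of finite controls, the PDA's stack unchanged, the DFA advancing only on input moves); the product PDA accepts exactly the intersection. (Intersection of two CFLs, by contrast, can fail to be context-free.)
So the context-free languages are closed under intersection with a regular language.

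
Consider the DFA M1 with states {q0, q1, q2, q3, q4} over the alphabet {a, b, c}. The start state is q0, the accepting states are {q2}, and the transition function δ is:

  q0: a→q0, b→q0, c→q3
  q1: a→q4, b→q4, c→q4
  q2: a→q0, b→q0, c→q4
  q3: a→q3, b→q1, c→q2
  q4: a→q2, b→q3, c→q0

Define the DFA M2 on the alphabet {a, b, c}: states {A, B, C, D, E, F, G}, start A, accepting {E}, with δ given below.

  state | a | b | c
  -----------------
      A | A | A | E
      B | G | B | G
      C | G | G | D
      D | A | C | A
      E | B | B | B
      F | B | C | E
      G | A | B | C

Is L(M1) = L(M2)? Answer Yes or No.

No

The string cc is accepted by M1 but rejected by M2.
So L(M1) ≠ L(M2).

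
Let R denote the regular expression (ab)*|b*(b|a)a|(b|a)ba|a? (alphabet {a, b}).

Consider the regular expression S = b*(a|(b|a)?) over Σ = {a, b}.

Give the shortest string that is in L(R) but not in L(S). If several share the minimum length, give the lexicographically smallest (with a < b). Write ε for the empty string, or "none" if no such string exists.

The string aa is accepted by R but not by S.
No shorter string lies in the difference, and aa is the lexicographically first length-2 string in L(R) \ L(S).

aa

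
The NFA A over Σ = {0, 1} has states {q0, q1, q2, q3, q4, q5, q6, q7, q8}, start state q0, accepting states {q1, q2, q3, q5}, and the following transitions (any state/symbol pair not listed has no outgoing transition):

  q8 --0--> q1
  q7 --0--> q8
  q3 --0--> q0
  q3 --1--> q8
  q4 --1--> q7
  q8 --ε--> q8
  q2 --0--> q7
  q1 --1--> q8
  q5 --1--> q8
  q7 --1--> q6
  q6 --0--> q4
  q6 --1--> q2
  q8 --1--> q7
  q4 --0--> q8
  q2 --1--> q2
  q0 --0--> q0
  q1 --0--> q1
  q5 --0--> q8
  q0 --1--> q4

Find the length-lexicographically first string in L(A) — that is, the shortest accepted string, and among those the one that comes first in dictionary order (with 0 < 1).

A breadth-first search from q0 reaches an accepting state first via the path q0 → q4 → q8 → q1 on input 100.
No string of length < 3 is accepted (BFS exhausts all shorter strings without reaching an accepting state), and 100 is the lexicographically least accepting string of length 3.

100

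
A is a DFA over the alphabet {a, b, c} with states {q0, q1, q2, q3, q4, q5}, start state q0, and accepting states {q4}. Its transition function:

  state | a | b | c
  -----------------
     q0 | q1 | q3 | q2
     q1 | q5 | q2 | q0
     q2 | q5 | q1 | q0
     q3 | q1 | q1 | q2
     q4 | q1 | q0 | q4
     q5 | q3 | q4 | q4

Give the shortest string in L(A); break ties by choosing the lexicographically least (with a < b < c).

aab

A breadth-first search from q0 reaches an accepting state first via the path q0 → q1 → q5 → q4 on input aab.
No string of length < 3 is accepted (BFS exhausts all shorter strings without reaching an accepting state), and aab is the lexicographically least accepting string of length 3.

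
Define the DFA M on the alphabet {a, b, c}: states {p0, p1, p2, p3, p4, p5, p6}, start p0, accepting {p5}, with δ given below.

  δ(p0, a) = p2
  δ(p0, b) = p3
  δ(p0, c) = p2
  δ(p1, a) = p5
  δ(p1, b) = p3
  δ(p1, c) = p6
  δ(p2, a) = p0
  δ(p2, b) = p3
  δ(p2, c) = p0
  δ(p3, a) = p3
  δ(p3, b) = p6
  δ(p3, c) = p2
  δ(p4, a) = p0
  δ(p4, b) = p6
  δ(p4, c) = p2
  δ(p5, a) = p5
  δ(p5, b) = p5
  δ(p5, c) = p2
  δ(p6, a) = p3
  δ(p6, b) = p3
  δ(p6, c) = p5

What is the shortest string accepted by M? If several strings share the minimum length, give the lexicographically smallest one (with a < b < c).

A breadth-first search from p0 reaches an accepting state first via the path p0 → p3 → p6 → p5 on input bbc.
No string of length < 3 is accepted (BFS exhausts all shorter strings without reaching an accepting state), and bbc is the lexicographically least accepting string of length 3.

bbc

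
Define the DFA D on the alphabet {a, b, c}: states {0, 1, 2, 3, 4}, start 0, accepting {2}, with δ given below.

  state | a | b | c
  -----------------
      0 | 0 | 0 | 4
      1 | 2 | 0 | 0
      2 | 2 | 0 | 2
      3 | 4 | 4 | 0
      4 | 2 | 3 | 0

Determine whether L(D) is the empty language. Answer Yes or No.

The string ca is accepted: the run 0 → 4 → 2 ends in the accepting state 2.
Since at least one string is accepted, L(D) is not empty.

No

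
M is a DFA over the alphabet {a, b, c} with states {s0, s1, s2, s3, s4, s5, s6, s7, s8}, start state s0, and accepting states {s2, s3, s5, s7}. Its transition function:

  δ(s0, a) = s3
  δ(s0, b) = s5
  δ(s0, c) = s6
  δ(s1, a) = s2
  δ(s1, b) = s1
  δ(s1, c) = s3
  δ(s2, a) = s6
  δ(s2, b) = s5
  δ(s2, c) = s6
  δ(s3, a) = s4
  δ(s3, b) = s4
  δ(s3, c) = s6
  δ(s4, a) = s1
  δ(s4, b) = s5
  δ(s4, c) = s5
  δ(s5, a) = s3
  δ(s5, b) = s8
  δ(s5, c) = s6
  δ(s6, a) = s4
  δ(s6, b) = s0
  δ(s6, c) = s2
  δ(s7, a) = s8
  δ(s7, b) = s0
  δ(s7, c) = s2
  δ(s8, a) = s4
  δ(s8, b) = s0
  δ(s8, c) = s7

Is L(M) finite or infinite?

infinite

State s1 is reachable from the start and can reach an accepting state, and it lies on the cycle s1 → s1.
Traversing that cycle any number of times yields accepted strings of unbounded length, so the language is infinite.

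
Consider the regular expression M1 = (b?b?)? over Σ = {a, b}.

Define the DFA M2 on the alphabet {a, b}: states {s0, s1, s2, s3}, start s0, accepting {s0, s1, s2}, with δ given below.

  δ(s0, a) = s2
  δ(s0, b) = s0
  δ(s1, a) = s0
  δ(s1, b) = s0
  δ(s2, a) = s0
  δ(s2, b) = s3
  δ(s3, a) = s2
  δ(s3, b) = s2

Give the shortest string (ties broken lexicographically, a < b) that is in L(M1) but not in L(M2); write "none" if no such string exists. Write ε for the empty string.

Converting the expression M1 to a DFA (subset construction, then merging equivalent states) gives the minimal DFA with states {r0, r1, r2, r3}, start state r0, accepting states {r0, r2, r3} and transitions r0: a→r1, b→r2; r1: a→r1, b→r1; r2: a→r1, b→r3; r3: a→r1, b→r1.
Exploring the product automaton M1 × M2 from the start pair (r0, s0), following both machines on each input symbol, reaches 6 state pairs: (r0, s0), (r1, s2), (r2, s0), (r1, s0), (r1, s3), (r3, s0).
M1 accepts in {r0, r2, r3} and M2 accepts in {s0, s1, s2}. The reachable pairs whose M1-component is accepting are (r0, s0), (r2, s0), (r3, s0); in each of them the M2-component is accepting too, so the product for L(M1) \ L(M2) (M1-component accepting, M2-component rejecting) has no reachable accepting pair and the difference is empty.
So every string accepted by M1 is also accepted by M2: L(M1) \ L(M2) = ∅ and there is no such string.

none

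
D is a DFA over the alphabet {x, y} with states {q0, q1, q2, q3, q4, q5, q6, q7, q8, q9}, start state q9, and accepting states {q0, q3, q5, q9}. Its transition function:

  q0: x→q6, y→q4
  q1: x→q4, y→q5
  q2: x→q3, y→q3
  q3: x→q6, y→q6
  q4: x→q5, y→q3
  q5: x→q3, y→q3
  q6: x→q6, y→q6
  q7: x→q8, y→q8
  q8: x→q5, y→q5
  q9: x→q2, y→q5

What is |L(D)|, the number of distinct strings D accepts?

6

The useful subgraph on states {q2, q3, q5, q9} is acyclic, so L(D) is finite; the longest accepting path visits 3 useful states, giving maximum string length 2.
Counting accepting paths from q9 by length: 1 of length 0, 1 of length 1, 4 of length 2. Total 6.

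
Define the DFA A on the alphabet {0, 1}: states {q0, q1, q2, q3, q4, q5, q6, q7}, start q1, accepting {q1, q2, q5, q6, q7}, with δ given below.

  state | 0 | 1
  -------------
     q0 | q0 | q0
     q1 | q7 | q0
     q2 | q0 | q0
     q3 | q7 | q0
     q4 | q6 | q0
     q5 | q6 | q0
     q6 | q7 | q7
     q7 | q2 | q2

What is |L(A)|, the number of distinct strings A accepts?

4

The useful subgraph on states {q1, q2, q7} is acyclic, so L(A) is finite; the longest accepting path visits 3 useful states, giving maximum string length 2.
Counting accepting paths from q1 by length: 1 of length 0, 1 of length 1, 2 of length 2. Total 4.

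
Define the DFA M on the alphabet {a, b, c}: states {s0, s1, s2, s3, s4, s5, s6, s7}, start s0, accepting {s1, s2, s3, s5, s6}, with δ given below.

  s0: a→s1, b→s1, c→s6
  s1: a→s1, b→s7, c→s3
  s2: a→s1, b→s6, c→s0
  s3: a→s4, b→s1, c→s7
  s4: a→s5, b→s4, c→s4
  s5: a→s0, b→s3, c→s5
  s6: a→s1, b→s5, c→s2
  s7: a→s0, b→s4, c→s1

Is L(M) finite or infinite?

infinite

State s1 is reachable from the start and can reach an accepting state, and it lies on the cycle s1 → s1.
Traversing that cycle any number of times yields accepted strings of unbounded length, so the language is infinite.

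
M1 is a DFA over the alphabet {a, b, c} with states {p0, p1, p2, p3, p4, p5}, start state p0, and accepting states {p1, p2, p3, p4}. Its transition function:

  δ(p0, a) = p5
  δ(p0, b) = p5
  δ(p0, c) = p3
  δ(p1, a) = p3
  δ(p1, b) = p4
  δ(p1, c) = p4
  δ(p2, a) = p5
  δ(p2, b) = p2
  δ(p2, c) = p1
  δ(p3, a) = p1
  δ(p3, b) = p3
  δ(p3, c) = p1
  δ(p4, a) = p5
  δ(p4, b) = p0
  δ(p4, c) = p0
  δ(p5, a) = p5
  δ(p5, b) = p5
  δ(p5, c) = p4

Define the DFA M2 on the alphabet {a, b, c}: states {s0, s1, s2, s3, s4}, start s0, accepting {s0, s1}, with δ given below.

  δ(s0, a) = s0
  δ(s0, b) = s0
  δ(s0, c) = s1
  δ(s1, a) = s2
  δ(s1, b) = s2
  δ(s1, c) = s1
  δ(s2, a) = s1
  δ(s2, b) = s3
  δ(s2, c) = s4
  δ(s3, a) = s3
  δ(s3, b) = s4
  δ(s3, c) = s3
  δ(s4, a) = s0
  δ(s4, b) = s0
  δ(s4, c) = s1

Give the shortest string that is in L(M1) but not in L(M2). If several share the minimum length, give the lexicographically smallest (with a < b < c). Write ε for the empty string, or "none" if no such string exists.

The string ca is accepted by M1 but not by M2.
No shorter string lies in the difference, and ca is the lexicographically first length-2 string in L(M1) \ L(M2).

ca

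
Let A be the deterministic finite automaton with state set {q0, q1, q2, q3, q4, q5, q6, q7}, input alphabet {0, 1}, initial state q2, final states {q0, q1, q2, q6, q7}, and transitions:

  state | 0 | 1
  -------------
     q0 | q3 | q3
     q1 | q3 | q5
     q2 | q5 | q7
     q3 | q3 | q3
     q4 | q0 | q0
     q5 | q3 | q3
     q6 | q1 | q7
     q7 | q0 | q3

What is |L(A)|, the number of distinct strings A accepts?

3

The useful subgraph on states {q0, q2, q7} is acyclic, so L(A) is finite; the longest accepting path visits 3 useful states, giving maximum string length 2.
Counting accepting paths from q2 by length: 1 of length 0, 1 of length 1, 1 of length 2. Total 3.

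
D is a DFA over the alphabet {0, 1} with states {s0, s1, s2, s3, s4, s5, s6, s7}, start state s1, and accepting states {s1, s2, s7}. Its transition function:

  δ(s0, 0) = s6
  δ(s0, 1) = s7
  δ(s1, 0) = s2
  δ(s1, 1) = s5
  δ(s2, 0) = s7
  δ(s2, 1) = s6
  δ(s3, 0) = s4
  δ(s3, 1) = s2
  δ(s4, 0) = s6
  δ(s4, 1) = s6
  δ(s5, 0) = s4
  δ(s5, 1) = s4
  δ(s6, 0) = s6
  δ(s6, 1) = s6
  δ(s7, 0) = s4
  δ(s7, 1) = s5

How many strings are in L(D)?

The useful subgraph on states {s1, s2, s7} is acyclic, so L(D) is finite; the longest accepting path visits 3 useful states, giving maximum string length 2.
Counting accepting paths from s1 by length: 1 of length 0, 1 of length 1, 1 of length 2. Total 3.

3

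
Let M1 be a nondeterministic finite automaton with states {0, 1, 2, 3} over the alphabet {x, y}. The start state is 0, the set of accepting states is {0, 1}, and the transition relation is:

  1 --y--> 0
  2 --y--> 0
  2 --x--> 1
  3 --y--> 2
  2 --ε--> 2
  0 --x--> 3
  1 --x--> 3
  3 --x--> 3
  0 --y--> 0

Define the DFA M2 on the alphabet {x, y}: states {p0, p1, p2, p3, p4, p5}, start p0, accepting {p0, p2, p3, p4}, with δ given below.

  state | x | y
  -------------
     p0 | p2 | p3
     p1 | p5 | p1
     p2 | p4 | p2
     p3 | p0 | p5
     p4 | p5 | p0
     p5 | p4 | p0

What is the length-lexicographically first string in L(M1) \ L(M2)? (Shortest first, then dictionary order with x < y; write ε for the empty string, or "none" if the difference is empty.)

The string yy is accepted by M1 but not by M2.
No shorter string lies in the difference, and yy is the lexicographically first length-2 string in L(M1) \ L(M2).

yy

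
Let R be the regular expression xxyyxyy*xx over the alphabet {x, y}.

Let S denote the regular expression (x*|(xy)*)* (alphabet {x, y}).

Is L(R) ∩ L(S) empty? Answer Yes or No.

Yes

Converting the expression R to a DFA (subset construction, then merging equivalent states) gives the minimal DFA with states {r0, r1, r2, r3, r4, r5, r6, r7, r8, r9}, start state r0, accepting states {r9} and transitions r0: x→r1, y→r2; r1: x→r3, y→r2; r2: x→r2, y→r2; r3: x→r2, y→r4; r4: x→r2, y→r5; r5: x→r6, y→r2; r6: x→r2, y→r7; r7: x→r8, y→r7; r8: x→r9, y→r2; r9: x→r2, y→r2.
Converting the expression S to a DFA (subset construction, then merging equivalent states) gives the minimal DFA with states {s0, s1, s2}, start state s0, accepting states {s0, s1} and transitions s0: x→s1, y→s2; s1: x→s1, y→s0; s2: x→s2, y→s2.
Exploring the product automaton R × S from the start pair (r0, s0), following both machines on each input symbol, reaches 12 state pairs: (r0, s0), (r1, s1), (r2, s2), (r3, s1), (r2, s0), (r2, s1), (r4, s0), (r5, s2), (r6, s2), (r7, s2), (r8, s2), (r9, s2).
R accepts in {r9} and S accepts in {s0, s1}; no reachable pair has both components accepting, so no string drives both machines to acceptance simultaneously and L(R) ∩ L(S) = ∅.
So no string is accepted by both, and the intersection is empty.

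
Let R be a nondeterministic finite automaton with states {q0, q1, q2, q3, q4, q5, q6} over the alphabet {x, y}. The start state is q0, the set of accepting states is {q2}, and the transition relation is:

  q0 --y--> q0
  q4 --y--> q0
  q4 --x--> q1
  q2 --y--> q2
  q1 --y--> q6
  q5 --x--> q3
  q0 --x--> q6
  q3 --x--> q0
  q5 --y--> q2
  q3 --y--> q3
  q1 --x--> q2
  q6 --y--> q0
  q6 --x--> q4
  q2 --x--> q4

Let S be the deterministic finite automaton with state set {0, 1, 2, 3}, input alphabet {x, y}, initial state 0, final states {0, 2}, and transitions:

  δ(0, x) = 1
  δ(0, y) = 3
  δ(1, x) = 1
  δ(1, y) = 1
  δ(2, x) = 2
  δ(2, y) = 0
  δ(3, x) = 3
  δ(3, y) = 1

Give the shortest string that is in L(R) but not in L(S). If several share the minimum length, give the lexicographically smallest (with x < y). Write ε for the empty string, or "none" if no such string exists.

xxxx

The string xxxx is accepted by R but not by S.
No shorter string lies in the difference, and xxxx is the lexicographically first length-4 string in L(R) \ L(S).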